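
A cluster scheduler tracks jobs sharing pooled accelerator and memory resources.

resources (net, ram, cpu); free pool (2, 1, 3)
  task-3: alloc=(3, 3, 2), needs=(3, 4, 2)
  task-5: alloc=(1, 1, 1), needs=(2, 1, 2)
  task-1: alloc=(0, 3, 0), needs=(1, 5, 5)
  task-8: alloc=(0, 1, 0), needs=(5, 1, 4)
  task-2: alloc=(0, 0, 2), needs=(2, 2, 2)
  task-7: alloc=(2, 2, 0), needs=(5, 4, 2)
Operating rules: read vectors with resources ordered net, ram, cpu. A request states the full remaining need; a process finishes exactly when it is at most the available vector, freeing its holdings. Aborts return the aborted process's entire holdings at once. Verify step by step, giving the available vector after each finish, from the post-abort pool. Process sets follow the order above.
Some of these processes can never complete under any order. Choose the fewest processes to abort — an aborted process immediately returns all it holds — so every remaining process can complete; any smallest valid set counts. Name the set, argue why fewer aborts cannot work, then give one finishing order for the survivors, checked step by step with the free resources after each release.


The answer: abort task-7.
Key observation: no ordering could ever have run task-3 before the abort of task-7; with (2, 2, 0) back in the pool it fits at step 2.
No smaller set exists: with zero aborts the deadlock remains.
The survivors complete as task-5, task-3, task-8, task-2, task-1. Check, step by step (starting from the post-abort pool):
  pool = (4, 3, 3)
  task-5 needs (2, 1, 2) <= (4, 3, 3) -> finishes; pool += (1, 1, 1) = (5, 4, 4)
  task-3 needs (3, 4, 2) <= (5, 4, 4) -> finishes; pool += (3, 3, 2) = (8, 7, 6)
  task-8 needs (5, 1, 4) <= (8, 7, 6) -> finishes; pool += (0, 1, 0) = (8, 8, 6)
  task-2 needs (2, 2, 2) <= (8, 8, 6) -> finishes; pool += (0, 0, 2) = (8, 8, 8)
  task-1 needs (1, 5, 5) <= (8, 8, 8) -> finishes; pool += (0, 3, 0) = (8, 11, 8)


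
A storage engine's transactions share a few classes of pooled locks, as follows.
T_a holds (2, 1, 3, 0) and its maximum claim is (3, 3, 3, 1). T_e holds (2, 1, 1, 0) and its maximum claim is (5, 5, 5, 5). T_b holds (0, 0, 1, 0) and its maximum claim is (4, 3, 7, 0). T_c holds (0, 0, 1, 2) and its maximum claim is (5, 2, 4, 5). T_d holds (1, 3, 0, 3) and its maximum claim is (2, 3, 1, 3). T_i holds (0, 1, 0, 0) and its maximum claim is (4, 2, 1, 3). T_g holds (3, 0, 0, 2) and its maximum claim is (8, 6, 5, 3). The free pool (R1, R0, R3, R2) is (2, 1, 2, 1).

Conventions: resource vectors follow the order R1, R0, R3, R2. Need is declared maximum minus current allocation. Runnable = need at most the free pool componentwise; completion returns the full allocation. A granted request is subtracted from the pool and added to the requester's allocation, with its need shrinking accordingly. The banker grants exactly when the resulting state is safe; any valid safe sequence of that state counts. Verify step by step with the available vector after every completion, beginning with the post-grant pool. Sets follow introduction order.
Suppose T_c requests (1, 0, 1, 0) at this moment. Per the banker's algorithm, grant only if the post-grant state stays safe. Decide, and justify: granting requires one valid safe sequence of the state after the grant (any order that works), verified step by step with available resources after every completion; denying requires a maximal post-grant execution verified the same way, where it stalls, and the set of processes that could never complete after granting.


GRANT: granting preserves safety; a valid post-grant sequence is T_d, T_a, T_c, T_e, T_g, T_i, T_b.
Key observation: granting shrinks the pool to (1, 1, 1, 1), yet T_d still fits and the chain goes through.
Verifying the post-grant state step by step:
  pool = (1, 1, 1, 1)
  run T_d (needs (1, 0, 1, 0), free (1, 1, 1, 1)); after release of (1, 3, 0, 3) the pool is (2, 4, 1, 4)
  run T_a (needs (1, 2, 0, 1), free (2, 4, 1, 4)); after release of (2, 1, 3, 0) the pool is (4, 5, 4, 4)
  run T_c (needs (4, 2, 2, 3), free (4, 5, 4, 4)); after release of (1, 0, 2, 2) the pool is (5, 5, 6, 6)
  run T_e (needs (3, 4, 4, 5), free (5, 5, 6, 6)); after release of (2, 1, 1, 0) the pool is (7, 6, 7, 6)
  run T_g (needs (5, 6, 5, 1), free (7, 6, 7, 6)); after release of (3, 0, 0, 2) the pool is (10, 6, 7, 8)
  run T_i (needs (4, 1, 1, 3), free (10, 6, 7, 8)); after release of (0, 1, 0, 0) the pool is (10, 7, 7, 8)
  run T_b (needs (4, 3, 6, 0), free (10, 7, 7, 8)); after release of (0, 0, 1, 0) the pool is (10, 7, 8, 8)


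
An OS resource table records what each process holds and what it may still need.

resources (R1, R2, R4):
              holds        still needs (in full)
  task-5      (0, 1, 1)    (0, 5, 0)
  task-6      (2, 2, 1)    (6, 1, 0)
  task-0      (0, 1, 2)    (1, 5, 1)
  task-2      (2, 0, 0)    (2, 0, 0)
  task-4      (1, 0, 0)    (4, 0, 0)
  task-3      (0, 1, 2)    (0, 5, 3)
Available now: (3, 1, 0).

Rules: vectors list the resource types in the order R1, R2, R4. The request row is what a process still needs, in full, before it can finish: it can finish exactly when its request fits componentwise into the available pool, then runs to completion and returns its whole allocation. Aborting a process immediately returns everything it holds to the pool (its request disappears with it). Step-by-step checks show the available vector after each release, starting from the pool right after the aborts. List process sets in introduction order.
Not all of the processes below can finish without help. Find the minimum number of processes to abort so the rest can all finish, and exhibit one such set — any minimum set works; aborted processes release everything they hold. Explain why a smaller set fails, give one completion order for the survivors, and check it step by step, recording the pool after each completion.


Minimum abort set: task-5 and task-0.
Key observation: the returned (0, 2, 3) from task-5 and task-0 is what brings task-3 — unrunnable before, under any order — into play at step 4.
Minimality, checking each single-abort alternative: task-5 alone leaves task-0 blocked (short on R2); task-6 alone leaves task-5 blocked (short on R2); task-0 alone leaves task-5 blocked (short on R2); task-2 alone leaves task-5 blocked (short on R2); task-4 alone leaves task-5 blocked (short on R2); task-3 alone leaves task-5 blocked (short on R2).
The survivors complete as task-2, task-4, task-6, task-3. Walking it through (starting from the post-abort pool):
  pool = (3, 3, 3)
  task-2 needs (2, 0, 0) <= (3, 3, 3) -> finishes; pool += (2, 0, 0) = (5, 3, 3)
  task-4 needs (4, 0, 0) <= (5, 3, 3) -> finishes; pool += (1, 0, 0) = (6, 3, 3)
  task-6 needs (6, 1, 0) <= (6, 3, 3) -> finishes; pool += (2, 2, 1) = (8, 5, 4)
  task-3 needs (0, 5, 3) <= (8, 5, 4) -> finishes; pool += (0, 1, 2) = (8, 6, 6)


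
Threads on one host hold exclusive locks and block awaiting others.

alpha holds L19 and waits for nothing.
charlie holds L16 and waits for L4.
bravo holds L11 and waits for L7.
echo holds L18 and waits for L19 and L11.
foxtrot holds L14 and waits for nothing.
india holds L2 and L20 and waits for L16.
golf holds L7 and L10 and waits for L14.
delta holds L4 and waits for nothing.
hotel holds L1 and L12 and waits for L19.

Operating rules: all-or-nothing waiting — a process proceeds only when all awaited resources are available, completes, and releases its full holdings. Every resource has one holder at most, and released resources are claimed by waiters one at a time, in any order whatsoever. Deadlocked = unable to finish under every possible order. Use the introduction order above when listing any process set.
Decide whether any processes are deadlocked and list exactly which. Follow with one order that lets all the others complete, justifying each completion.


No process is deadlocked.
Key observation: no waiting chain loops back on itself — every chain ends at a process that waits on nothing, so everyone eventually runs.
One completion order for the rest: foxtrot, golf, alpha, delta, bravo, echo, charlie, india, hotel.
Verifying each step:
  foxtrot: no waits; runs immediately, freeing L14
  golf waits on L14 — all released -> runs and releases L7 and L10
  alpha: no waits; runs immediately, freeing L19
  delta: no waits; runs immediately, freeing L4
  bravo waits on L7 — all released -> runs and releases L11
  echo waits on L19 and L11 — all released -> runs and releases L18
  charlie waits on L4 — all released -> runs and releases L16
  india waits on L16 — all released -> runs and releases L2 and L20
  hotel waits on L19 — all released -> runs and releases L1 and L12


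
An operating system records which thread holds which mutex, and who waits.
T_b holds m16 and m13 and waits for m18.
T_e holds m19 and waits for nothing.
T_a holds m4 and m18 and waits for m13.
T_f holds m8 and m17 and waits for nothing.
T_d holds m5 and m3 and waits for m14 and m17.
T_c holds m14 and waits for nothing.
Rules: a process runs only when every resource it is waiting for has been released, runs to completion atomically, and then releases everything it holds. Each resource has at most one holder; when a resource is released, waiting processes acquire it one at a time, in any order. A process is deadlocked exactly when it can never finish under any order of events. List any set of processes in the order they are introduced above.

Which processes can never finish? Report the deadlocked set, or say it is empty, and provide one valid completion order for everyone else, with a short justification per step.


Deadlocked set: T_b and T_a.
Key observation: the knot is the closed ring of waits T_b -> T_a -> T_b; no other process is dragged down with it.
A valid finishing order for the others: T_c, T_f, T_d, T_e.
Step-by-step check:
  T_c waits on nothing -> runs at once and releases m14
  T_f waits on nothing -> runs at once and releases m8 and m17
  run T_d (all its waits — m14 and m17 — are resolved); releases m5 and m3
  T_e waits on nothing -> runs at once and releases m19


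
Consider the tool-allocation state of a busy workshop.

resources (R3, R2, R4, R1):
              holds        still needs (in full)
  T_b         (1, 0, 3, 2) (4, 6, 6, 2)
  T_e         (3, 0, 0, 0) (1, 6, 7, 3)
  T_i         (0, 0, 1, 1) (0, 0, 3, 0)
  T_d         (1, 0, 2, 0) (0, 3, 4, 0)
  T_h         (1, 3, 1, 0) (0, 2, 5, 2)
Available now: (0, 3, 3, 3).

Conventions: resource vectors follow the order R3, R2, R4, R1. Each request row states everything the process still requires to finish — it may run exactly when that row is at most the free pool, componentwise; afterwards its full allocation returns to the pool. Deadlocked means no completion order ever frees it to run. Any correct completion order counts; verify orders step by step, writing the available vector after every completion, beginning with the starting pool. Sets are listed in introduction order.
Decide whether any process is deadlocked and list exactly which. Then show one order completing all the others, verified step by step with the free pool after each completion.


The deadlocked set is empty.
Key observation: T_i leads a chain of completions in which each release enables another process.
One completion order for the rest: T_i, T_d, T_h, T_e, T_b. Check, step by step:
  pool = (0, 3, 3, 3)
  T_i needs (0, 0, 3, 0) <= (0, 3, 3, 3) -> finishes; pool += (0, 0, 1, 1) = (0, 3, 4, 4)
  T_d needs (0, 3, 4, 0) <= (0, 3, 4, 4) -> finishes; pool += (1, 0, 2, 0) = (1, 3, 6, 4)
  T_h needs (0, 2, 5, 2) <= (1, 3, 6, 4) -> finishes; pool += (1, 3, 1, 0) = (2, 6, 7, 4)
  T_e needs (1, 6, 7, 3) <= (2, 6, 7, 4) -> finishes; pool += (3, 0, 0, 0) = (5, 6, 7, 4)
  T_b needs (4, 6, 6, 2) <= (5, 6, 7, 4) -> finishes; pool += (1, 0, 3, 2) = (6, 6, 10, 6)


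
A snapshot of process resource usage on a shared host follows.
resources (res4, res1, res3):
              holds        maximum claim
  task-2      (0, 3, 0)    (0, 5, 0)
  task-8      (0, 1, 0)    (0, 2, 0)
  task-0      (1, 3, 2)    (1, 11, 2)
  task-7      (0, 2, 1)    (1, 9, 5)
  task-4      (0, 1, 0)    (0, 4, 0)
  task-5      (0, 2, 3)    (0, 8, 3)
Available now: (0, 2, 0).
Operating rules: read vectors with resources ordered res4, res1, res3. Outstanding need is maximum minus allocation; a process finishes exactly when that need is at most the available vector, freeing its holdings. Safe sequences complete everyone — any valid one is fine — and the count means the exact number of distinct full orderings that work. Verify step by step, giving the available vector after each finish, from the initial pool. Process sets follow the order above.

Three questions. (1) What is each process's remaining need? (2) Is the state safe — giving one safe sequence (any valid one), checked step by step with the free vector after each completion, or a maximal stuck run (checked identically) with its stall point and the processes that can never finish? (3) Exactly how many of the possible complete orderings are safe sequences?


(1) Remaining need (order res4, res1, res3):
  task-2: (0, 2, 0)
  task-8: (0, 1, 0)
  task-0: (0, 8, 0)
  task-7: (1, 7, 4)
  task-4: (0, 3, 0)
  task-5: (0, 6, 0)
(2) The state is SAFE; one workable sequence: task-2, task-4, task-5, task-0, task-8, task-7.
Key observation: task-2 marks the first exact bind of the order: its need (0, 2, 0) fits the free (0, 2, 0) with zero slack on a requested resource.
Step-by-step check:
  pool = (0, 2, 0)
  run task-2 (needs (0, 2, 0), free (0, 2, 0)); after release of (0, 3, 0) the pool is (0, 5, 0)
  run task-4 (needs (0, 3, 0), free (0, 5, 0)); after release of (0, 1, 0) the pool is (0, 6, 0)
  run task-5 (needs (0, 6, 0), free (0, 6, 0)); after release of (0, 2, 3) the pool is (0, 8, 3)
  run task-0 (needs (0, 8, 0), free (0, 8, 3)); after release of (1, 3, 2) the pool is (1, 11, 5)
  run task-8 (needs (0, 1, 0), free (1, 11, 5)); after release of (0, 1, 0) the pool is (1, 12, 5)
  run task-7 (needs (1, 7, 4), free (1, 12, 5)); after release of (0, 2, 1) the pool is (1, 14, 6)
(3) The exact count: 13 of the possible complete orderings are safe sequences.


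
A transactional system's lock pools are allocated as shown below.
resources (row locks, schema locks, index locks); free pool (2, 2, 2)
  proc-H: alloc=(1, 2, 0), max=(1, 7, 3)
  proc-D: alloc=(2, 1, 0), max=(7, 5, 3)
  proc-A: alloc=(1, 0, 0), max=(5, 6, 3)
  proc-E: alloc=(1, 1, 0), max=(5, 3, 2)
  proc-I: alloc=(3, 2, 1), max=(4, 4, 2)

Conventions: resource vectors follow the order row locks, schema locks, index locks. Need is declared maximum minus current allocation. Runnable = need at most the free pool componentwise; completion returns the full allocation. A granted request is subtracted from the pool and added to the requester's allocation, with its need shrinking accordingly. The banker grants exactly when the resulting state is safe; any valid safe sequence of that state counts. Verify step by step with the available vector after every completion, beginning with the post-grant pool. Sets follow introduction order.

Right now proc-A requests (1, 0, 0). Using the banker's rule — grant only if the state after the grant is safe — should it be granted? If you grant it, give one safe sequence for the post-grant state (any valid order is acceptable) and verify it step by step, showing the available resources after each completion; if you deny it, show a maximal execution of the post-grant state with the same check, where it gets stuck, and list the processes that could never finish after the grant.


GRANT. The post-grant state is safe; one safe sequence: proc-I, proc-E, proc-D, proc-A, proc-H.
Key observation: with (1, 2, 2) left after the transfer, proc-I can run at once — the state stays safe.
Step-by-step check of the post-grant state:
  pool = (1, 2, 2)
  proc-I needs (1, 2, 1) <= (1, 2, 2) -> finishes; pool += (3, 2, 1) = (4, 4, 3)
  proc-E needs (4, 2, 2) <= (4, 4, 3) -> finishes; pool += (1, 1, 0) = (5, 5, 3)
  proc-D needs (5, 4, 3) <= (5, 5, 3) -> finishes; pool += (2, 1, 0) = (7, 6, 3)
  proc-A needs (3, 6, 3) <= (7, 6, 3) -> finishes; pool += (2, 0, 0) = (9, 6, 3)
  proc-H needs (0, 5, 3) <= (9, 6, 3) -> finishes; pool += (1, 2, 0) = (10, 8, 3)


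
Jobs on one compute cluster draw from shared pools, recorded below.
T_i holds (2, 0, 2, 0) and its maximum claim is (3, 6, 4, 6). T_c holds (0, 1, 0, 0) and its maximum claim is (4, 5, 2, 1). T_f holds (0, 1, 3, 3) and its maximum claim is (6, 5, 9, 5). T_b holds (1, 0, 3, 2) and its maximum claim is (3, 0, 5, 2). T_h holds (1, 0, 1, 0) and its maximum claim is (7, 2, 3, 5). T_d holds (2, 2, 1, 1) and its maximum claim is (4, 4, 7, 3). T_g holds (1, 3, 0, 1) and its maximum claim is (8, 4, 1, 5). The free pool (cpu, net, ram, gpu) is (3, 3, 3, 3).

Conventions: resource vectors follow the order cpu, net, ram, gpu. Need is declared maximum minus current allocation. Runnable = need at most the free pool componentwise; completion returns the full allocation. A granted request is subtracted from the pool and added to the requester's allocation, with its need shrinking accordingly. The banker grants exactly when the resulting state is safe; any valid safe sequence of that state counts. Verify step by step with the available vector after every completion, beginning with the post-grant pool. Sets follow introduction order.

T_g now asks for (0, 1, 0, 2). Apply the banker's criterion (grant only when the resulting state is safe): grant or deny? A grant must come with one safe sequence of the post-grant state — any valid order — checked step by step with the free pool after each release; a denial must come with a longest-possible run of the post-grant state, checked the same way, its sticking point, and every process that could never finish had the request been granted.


GRANT — the state after the grant stays safe, e.g. via T_b, T_d, T_f, T_h, T_g, T_i, T_c.
Key observation: granting shrinks the pool to (3, 2, 3, 1), yet T_b still fits and the chain goes through.
Check on the post-grant state, step by step:
  pool = (3, 2, 3, 1)
  T_b: need (2, 0, 2, 0) fits (3, 2, 3, 1); releases (1, 0, 3, 2), pool now (4, 2, 6, 3)
  T_d: need (2, 2, 6, 2) fits (4, 2, 6, 3); releases (2, 2, 1, 1), pool now (6, 4, 7, 4)
  T_f: need (6, 4, 6, 2) fits (6, 4, 7, 4); releases (0, 1, 3, 3), pool now (6, 5, 10, 7)
  T_h: need (6, 2, 2, 5) fits (6, 5, 10, 7); releases (1, 0, 1, 0), pool now (7, 5, 11, 7)
  T_g: need (7, 0, 1, 2) fits (7, 5, 11, 7); releases (1, 4, 0, 3), pool now (8, 9, 11, 10)
  T_i: need (1, 6, 2, 6) fits (8, 9, 11, 10); releases (2, 0, 2, 0), pool now (10, 9, 13, 10)
  T_c: need (4, 4, 2, 1) fits (10, 9, 13, 10); releases (0, 1, 0, 0), pool now (10, 10, 13, 10)


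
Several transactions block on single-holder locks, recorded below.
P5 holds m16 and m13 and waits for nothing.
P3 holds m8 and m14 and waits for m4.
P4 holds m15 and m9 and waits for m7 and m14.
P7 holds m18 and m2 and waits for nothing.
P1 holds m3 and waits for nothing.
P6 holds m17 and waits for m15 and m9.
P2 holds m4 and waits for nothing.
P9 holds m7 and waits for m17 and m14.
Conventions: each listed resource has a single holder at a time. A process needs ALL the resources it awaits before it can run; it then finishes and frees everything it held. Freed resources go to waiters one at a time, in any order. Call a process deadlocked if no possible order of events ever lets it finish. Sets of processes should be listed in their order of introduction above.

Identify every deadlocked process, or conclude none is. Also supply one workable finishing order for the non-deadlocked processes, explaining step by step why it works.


The deadlocked set is P4, P6 and P9.
Key observation: P4 -> P9 -> P6 -> P4 is a circular wait — nothing in it can go first; no other process is dragged down with it.
The rest can finish in the order P1, P7, P5, P2, P3.
Walking it through:
  P1 waits on nothing -> runs at once and releases m3
  P7 waits on nothing -> runs at once and releases m18 and m2
  P5 waits on nothing -> runs at once and releases m16 and m13
  P2 waits on nothing -> runs at once and releases m4
  run P3 (all its waits — m4 — are resolved); releases m8 and m14


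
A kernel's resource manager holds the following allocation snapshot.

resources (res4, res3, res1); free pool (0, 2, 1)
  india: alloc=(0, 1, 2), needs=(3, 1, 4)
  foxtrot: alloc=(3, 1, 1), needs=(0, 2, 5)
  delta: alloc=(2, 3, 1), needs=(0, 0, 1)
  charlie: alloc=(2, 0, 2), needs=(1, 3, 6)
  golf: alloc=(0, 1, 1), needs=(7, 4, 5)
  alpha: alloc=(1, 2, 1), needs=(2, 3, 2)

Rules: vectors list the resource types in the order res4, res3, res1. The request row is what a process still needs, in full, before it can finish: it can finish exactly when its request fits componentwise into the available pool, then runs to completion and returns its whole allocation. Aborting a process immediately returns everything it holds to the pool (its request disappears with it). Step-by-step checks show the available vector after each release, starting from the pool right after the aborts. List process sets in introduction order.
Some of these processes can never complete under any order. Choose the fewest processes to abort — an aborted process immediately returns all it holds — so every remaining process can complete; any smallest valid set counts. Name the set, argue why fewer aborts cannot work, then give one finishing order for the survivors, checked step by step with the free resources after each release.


Minimum abort set: golf.
Key observation: india was stuck for good until golf gave back (0, 1, 1); in the order shown it finishes at step 3.
No smaller set exists: with zero aborts the deadlock remains.
Survivors finish in the order: delta, alpha, india, foxtrot, charlie. Verifying each step (pool after the aborts first):
  pool = (0, 3, 2)
  delta: need (0, 0, 1) fits (0, 3, 2); releases (2, 3, 1), pool now (2, 6, 3)
  alpha: need (2, 3, 2) fits (2, 6, 3); releases (1, 2, 1), pool now (3, 8, 4)
  india: need (3, 1, 4) fits (3, 8, 4); releases (0, 1, 2), pool now (3, 9, 6)
  foxtrot: need (0, 2, 5) fits (3, 9, 6); releases (3, 1, 1), pool now (6, 10, 7)
  charlie: need (1, 3, 6) fits (6, 10, 7); releases (2, 0, 2), pool now (8, 10, 9)


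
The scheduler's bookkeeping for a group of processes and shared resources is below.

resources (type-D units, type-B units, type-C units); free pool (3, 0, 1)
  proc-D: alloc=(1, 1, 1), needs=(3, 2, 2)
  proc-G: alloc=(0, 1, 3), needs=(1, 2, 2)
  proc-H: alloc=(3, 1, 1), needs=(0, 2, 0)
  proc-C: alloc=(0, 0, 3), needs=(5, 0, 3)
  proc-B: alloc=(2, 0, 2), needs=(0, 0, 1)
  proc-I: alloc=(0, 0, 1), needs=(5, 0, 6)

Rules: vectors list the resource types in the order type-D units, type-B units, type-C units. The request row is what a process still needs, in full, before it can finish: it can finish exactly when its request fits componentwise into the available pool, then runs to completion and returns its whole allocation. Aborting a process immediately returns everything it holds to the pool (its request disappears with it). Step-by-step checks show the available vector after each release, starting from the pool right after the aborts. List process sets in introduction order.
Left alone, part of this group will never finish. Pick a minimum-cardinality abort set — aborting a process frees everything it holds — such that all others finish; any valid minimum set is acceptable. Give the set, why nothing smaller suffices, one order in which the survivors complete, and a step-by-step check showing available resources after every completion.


The answer: abort proc-D and proc-G.
Key observation: aborting proc-D and proc-G returns (1, 2, 4), and proc-H — hopeless before — runs at step 1 with the returned capacity in the pool.
Why nothing smaller works — every single abort fails: proc-D alone leaves proc-G blocked (short on type-B units); proc-G alone leaves proc-D blocked (short on type-B units); proc-H alone leaves proc-D blocked (short on type-B units); proc-C alone leaves proc-D blocked (short on type-B units); proc-B alone leaves proc-D blocked (short on type-B units); proc-I alone leaves proc-D blocked (short on type-B units).
One survivor order: proc-H, proc-C, proc-I, proc-B. Check, step by step (post-abort pool first):
  pool = (4, 2, 5)
  proc-H needs (0, 2, 0) <= (4, 2, 5) -> finishes; pool += (3, 1, 1) = (7, 3, 6)
  proc-C needs (5, 0, 3) <= (7, 3, 6) -> finishes; pool += (0, 0, 3) = (7, 3, 9)
  proc-I needs (5, 0, 6) <= (7, 3, 9) -> finishes; pool += (0, 0, 1) = (7, 3, 10)
  proc-B needs (0, 0, 1) <= (7, 3, 10) -> finishes; pool += (2, 0, 2) = (9, 3, 12)


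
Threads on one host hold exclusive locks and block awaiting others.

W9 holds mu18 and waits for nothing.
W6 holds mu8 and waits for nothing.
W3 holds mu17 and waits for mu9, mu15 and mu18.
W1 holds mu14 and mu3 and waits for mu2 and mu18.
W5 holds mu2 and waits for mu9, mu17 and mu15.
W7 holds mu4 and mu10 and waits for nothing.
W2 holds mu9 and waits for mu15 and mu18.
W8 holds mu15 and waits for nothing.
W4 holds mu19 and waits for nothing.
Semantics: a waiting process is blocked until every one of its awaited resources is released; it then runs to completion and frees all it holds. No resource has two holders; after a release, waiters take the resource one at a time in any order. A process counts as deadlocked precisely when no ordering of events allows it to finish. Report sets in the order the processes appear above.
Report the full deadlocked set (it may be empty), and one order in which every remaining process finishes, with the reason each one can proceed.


Nothing here is deadlocked.
Key observation: every chain of waits terminates; starting from the processes that wait on nothing, all the rest unlock in turn.
The rest can finish in the order W8, W4, W7, W9, W6, W2, W3, W5, W1.
Verifying each step:
  run W8 (it waits on nothing); releases mu15
  run W4 (it waits on nothing); releases mu19
  run W7 (it waits on nothing); releases mu4 and mu10
  run W9 (it waits on nothing); releases mu18
  run W6 (it waits on nothing); releases mu8
  run W2 (all its waits — mu15 and mu18 — are resolved); releases mu9
  run W3 (all its waits — mu9, mu15 and mu18 — are resolved); releases mu17
  run W5 (all its waits — mu9, mu17 and mu15 — are resolved); releases mu2
  run W1 (all its waits — mu2 and mu18 — are resolved); releases mu14 and mu3


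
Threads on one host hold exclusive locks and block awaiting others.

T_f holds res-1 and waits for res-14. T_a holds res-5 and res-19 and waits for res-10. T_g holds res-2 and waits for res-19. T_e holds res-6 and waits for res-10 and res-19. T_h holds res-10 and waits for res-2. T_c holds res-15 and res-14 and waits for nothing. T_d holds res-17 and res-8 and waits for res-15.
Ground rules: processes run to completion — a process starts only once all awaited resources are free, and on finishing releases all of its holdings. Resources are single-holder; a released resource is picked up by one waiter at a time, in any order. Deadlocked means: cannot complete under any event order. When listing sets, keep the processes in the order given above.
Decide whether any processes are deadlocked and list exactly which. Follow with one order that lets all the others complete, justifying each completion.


Deadlocked: T_a, T_g, T_e and T_h.
Key observation: the cycle T_a -> T_h -> T_g -> T_a can never break — each member waits on the next; T_e waits into the deadlock from upstream.
The rest can finish in the order T_c, T_f, T_d.
Walking it through:
  T_c: no waits; runs immediately, freeing res-15 and res-14
  T_f waits on res-14 — all released -> runs and releases res-1
  T_d waits on res-15 — all released -> runs and releases res-17 and res-8


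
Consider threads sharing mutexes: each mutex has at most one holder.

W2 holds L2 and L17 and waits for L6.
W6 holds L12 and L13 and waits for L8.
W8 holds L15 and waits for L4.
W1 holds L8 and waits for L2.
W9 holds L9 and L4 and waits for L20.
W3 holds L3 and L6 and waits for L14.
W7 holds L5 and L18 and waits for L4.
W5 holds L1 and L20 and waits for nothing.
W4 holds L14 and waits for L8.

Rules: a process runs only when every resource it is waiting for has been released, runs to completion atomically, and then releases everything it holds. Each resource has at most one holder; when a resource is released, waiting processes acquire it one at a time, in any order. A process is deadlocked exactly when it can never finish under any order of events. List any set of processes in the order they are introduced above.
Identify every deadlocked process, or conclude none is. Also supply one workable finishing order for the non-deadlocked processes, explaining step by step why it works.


Deadlocked set: W2, W6, W1, W3 and W4.
Key observation: the cycle W2 -> W3 -> W4 -> W1 -> W2 can never break — each member waits on the next; W6 waits into the deadlock from upstream.
A valid finishing order for the others: W5, W9, W8, W7.
Check, step by step:
  run W5 (it waits on nothing); releases L1 and L20
  W9: everything it awaited (L20) is free; runs, freeing L9 and L4
  W8: everything it awaited (L4) is free; runs, freeing L15
  W7: everything it awaited (L4) is free; runs, freeing L5 and L18


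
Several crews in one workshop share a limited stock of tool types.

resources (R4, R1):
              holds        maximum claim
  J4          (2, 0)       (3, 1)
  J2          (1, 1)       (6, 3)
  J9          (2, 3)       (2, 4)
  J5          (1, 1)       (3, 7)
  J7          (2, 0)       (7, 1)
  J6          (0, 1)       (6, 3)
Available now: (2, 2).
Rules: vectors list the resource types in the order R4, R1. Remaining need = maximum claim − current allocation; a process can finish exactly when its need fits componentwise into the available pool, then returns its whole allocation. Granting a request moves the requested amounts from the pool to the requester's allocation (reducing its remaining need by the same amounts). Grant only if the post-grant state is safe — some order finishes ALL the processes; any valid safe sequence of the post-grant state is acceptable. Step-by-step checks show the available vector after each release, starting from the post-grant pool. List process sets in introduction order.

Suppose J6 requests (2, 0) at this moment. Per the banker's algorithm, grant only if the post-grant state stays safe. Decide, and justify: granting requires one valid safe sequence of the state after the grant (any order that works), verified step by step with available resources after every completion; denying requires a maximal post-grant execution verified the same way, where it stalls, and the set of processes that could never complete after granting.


GRANT: granting preserves safety; a valid post-grant sequence is J9, J4, J6, J7, J2, J5.
Key observation: even at the reduced pool (0, 2), J9 fits immediately, so safety survives the grant.
Check on the post-grant state, step by step:
  pool = (0, 2)
  J9: need (0, 1) fits (0, 2); releases (2, 3), pool now (2, 5)
  J4: need (1, 1) fits (2, 5); releases (2, 0), pool now (4, 5)
  J6: need (4, 2) fits (4, 5); releases (2, 1), pool now (6, 6)
  J7: need (5, 1) fits (6, 6); releases (2, 0), pool now (8, 6)
  J2: need (5, 2) fits (8, 6); releases (1, 1), pool now (9, 7)
  J5: need (2, 6) fits (9, 7); releases (1, 1), pool now (10, 8)


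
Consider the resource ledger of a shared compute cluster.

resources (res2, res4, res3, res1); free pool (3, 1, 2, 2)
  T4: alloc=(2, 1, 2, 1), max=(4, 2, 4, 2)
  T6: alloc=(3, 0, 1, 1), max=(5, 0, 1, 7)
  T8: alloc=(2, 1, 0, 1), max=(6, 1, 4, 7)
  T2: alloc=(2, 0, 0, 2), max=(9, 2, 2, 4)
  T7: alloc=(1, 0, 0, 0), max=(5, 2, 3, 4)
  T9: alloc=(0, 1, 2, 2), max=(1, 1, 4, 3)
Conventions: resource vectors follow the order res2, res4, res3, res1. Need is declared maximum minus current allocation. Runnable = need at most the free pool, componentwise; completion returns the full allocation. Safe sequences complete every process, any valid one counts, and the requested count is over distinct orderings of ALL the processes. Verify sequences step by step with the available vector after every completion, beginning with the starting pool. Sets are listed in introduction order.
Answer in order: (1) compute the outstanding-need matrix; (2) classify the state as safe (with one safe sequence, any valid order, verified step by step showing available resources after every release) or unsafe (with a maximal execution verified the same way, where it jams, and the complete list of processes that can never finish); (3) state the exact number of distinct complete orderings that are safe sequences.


(1) Outstanding need per process (order res2, res4, res3, res1):
  T4: (2, 1, 2, 1)
  T6: (2, 0, 0, 6)
  T8: (4, 0, 4, 6)
  T2: (7, 2, 2, 2)
  T7: (4, 2, 3, 4)
  T9: (1, 0, 2, 1)
(2) UNSAFE.
Key observation: after T4, T9, T7 the pool peaks at (6, 3, 6, 5), and each blocked process is short somewhere: T6 on res1; T8 on res1; T2 on res2.
Going as far as possible: T4, T9, T7; after that, nothing fits. Check, step by step:
  pool = (3, 1, 2, 2)
  T4 needs (2, 1, 2, 1) <= (3, 1, 2, 2) -> finishes; pool += (2, 1, 2, 1) = (5, 2, 4, 3)
  T9 needs (1, 0, 2, 1) <= (5, 2, 4, 3) -> finishes; pool += (0, 1, 2, 2) = (5, 3, 6, 5)
  T7 needs (4, 2, 3, 4) <= (5, 3, 6, 5) -> finishes; pool += (1, 0, 0, 0) = (6, 3, 6, 5)
  blocked: T6 wants (2, 0, 0, 6), pool (6, 3, 6, 5) — not enough res1
  blocked: T8 wants (4, 0, 4, 6), pool (6, 3, 6, 5) — not enough res1
  blocked: T2 wants (7, 2, 2, 2), pool (6, 3, 6, 5) — not enough res2
Processes that can never finish: T6, T8 and T2.
(3) Precisely 0 of the possible complete orderings are safe sequences.


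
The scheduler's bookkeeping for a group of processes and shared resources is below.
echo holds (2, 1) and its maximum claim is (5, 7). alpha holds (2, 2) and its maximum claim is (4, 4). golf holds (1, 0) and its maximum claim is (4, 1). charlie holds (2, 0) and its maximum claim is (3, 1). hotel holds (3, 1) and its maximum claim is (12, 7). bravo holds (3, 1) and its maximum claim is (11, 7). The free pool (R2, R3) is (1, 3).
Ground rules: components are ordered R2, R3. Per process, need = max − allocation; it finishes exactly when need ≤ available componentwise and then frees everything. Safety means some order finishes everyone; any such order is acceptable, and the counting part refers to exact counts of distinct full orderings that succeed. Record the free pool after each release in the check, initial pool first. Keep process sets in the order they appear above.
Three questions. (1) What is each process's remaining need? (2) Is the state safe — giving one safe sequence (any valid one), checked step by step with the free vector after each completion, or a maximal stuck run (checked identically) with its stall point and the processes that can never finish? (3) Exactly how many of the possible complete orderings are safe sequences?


(1) Outstanding need per process (order R2, R3):
  echo: (3, 6)
  alpha: (2, 2)
  golf: (3, 1)
  charlie: (1, 1)
  hotel: (9, 6)
  bravo: (8, 6)
(2) The state is UNSAFE.
Key observation: even finishing charlie, alpha, golf leaves just (6, 5) free — too little R3 for any of the remaining processes.
The run charlie, alpha, golf cannot be extended any further. Check, step by step:
  pool = (1, 3)
  run charlie (needs (1, 1), free (1, 3)); after release of (2, 0) the pool is (3, 3)
  run alpha (needs (2, 2), free (3, 3)); after release of (2, 2) the pool is (5, 5)
  run golf (needs (3, 1), free (5, 5)); after release of (1, 0) the pool is (6, 5)
  blocked: echo wants (3, 6), pool (6, 5) — not enough R3
  blocked: hotel wants (9, 6), pool (6, 5) — not enough R2 and R3
  blocked: bravo wants (8, 6), pool (6, 5) — not enough R2 and R3
Permanently blocked: echo, hotel and bravo.
(3) Exactly 0 of the possible complete orderings are safe sequences.


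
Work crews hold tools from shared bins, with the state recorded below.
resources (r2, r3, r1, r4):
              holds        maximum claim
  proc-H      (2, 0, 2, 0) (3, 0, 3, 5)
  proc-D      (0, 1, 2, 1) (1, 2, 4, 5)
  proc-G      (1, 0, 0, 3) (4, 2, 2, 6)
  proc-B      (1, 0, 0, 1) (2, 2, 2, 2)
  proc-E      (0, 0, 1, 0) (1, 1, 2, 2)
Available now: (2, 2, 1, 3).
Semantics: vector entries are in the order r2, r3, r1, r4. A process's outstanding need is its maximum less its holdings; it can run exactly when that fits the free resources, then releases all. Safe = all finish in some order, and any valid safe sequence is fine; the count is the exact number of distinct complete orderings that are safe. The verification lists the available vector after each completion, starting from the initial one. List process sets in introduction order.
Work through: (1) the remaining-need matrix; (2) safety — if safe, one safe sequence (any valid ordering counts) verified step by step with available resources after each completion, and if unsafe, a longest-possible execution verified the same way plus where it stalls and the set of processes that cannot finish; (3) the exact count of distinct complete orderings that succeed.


(1) Need matrix, components ordered r2, r3, r1, r4:
  proc-H: (1, 0, 1, 5)
  proc-D: (1, 1, 2, 4)
  proc-G: (3, 2, 2, 3)
  proc-B: (1, 2, 2, 1)
  proc-E: (1, 1, 1, 2)
(2) SAFE — a valid safe sequence is proc-E, proc-B, proc-G, proc-D, proc-H.
Key observation: the order's first zero-slack moment is proc-E ((1, 1, 1, 2) needed, (2, 2, 1, 3) free — a requested resource with nothing to spare).
Walking it through:
  pool = (2, 2, 1, 3)
  run proc-E (needs (1, 1, 1, 2), free (2, 2, 1, 3)); after release of (0, 0, 1, 0) the pool is (2, 2, 2, 3)
  run proc-B (needs (1, 2, 2, 1), free (2, 2, 2, 3)); after release of (1, 0, 0, 1) the pool is (3, 2, 2, 4)
  run proc-G (needs (3, 2, 2, 3), free (3, 2, 2, 4)); after release of (1, 0, 0, 3) the pool is (4, 2, 2, 7)
  run proc-D (needs (1, 1, 2, 4), free (4, 2, 2, 7)); after release of (0, 1, 2, 1) the pool is (4, 3, 4, 8)
  run proc-H (needs (1, 0, 1, 5), free (4, 3, 4, 8)); after release of (2, 0, 2, 0) the pool is (6, 3, 6, 8)
(3) The exact count: 4 of the possible complete orderings are safe sequences.


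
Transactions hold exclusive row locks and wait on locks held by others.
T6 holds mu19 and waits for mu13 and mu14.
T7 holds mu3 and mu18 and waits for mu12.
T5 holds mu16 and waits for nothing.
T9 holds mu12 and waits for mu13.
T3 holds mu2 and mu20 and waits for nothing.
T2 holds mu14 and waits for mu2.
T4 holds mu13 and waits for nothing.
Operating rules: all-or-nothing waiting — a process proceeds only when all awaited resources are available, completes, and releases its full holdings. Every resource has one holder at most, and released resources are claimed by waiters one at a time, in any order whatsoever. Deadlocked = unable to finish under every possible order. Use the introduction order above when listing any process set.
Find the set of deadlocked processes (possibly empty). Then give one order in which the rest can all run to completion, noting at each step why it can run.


Nothing here is deadlocked.
Key observation: there is no circular wait here — follow any chain and it reaches a process that is free to run now.
The rest can finish in the order T5, T4, T3, T9, T2, T6, T7.
Check, step by step:
  T5: no waits; runs immediately, freeing mu16
  T4: no waits; runs immediately, freeing mu13
  T3: no waits; runs immediately, freeing mu2 and mu20
  run T9 (all its waits — mu13 — are resolved); releases mu12
  run T2 (all its waits — mu2 — are resolved); releases mu14
  run T6 (all its waits — mu13 and mu14 — are resolved); releases mu19
  run T7 (all its waits — mu12 — are resolved); releases mu3 and mu18


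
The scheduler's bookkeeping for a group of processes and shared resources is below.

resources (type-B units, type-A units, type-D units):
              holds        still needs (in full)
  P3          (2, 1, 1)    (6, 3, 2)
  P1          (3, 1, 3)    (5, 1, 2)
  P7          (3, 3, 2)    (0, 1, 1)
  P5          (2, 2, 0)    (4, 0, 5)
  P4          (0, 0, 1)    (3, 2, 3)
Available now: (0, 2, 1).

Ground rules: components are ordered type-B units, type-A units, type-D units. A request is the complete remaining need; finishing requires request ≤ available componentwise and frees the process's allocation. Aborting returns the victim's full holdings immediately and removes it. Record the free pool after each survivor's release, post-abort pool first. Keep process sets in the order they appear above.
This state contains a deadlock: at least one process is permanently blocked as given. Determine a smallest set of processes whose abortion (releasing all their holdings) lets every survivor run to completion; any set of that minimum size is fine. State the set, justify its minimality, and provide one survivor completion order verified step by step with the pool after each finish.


The answer: abort P1.
Key observation: before aborting P1, P5 was permanently blocked — no order could ever run it; afterwards it completes at step 3.
Minimality: the empty abort set fails — the state is deadlocked as it stands.
One survivor order: P7, P4, P5, P3. Step-by-step check (post-abort pool first):
  pool = (3, 3, 4)
  run P7 (needs (0, 1, 1), free (3, 3, 4)); after release of (3, 3, 2) the pool is (6, 6, 6)
  run P4 (needs (3, 2, 3), free (6, 6, 6)); after release of (0, 0, 1) the pool is (6, 6, 7)
  run P5 (needs (4, 0, 5), free (6, 6, 7)); after release of (2, 2, 0) the pool is (8, 8, 7)
  run P3 (needs (6, 3, 2), free (8, 8, 7)); after release of (2, 1, 1) the pool is (10, 9, 8)
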